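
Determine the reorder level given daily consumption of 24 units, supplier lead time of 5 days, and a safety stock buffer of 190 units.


Formula: ROP = (Daily Demand * Lead Time) + Safety Stock
Demand during lead time = 24 * 5 = 120 units
ROP = 120 + 190 = 310 units

310 units


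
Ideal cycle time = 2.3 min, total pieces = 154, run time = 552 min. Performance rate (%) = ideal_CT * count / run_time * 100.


Formula: Performance = (Ideal CT * Total Count) / Run Time * 100
Ideal output time = 2.3 * 154 = 354.2 min
Performance = 354.2 / 552 * 100 = 64.2%

64.2%


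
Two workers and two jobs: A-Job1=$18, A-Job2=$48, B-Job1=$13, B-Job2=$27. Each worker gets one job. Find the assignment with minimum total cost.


Option 1: A->1 + B->2 = $18 + $27 = $45
Option 2: A->2 + B->1 = $48 + $13 = $61
Min cost = min($45, $61) = $45

$45


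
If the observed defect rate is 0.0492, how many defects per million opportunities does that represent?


DPMO = defect_rate * 1000000 = 0.0492 * 1000000

49200


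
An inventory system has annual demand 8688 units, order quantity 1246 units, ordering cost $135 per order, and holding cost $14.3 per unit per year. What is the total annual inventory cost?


TC = 8688/1246 * 135 + 1246/2 * 14.3

$9850.22


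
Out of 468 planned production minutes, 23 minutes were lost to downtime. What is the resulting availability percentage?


Formula: Availability = (Planned Time - Downtime) / Planned Time * 100
Uptime = 468 - 23 = 445 min
Availability = 445 / 468 * 100 = 95.1%

95.1%


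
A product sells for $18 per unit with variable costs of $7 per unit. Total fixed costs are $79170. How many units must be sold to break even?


Formula: BEQ = Fixed Costs / (Price - Variable Cost)
Contribution margin = $18 - $7 = $11/unit
BEQ = ceil($79170 / $11/unit) = ceil(7197.27) = 7198 units

7198 units


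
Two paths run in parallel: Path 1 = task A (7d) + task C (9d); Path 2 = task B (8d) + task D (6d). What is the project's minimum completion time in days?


Path 1 = 7 + 9 = 16 days
Path 2 = 8 + 6 = 14 days
Duration = max(16, 14) = 16 days

16 days


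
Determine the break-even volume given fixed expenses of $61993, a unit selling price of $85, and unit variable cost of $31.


Formula: BEQ = Fixed Costs / (Price - Variable Cost)
Contribution margin = $85 - $31 = $54/unit
BEQ = ceil($61993 / $54/unit) = ceil(1148.02) = 1149 units

1149 units


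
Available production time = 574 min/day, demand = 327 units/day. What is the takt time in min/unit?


Formula: Takt Time = Available Production Time / Customer Demand
Takt = 574 min/day / 327 units/day
Takt = 1.76 min/unit

1.76 min/unit


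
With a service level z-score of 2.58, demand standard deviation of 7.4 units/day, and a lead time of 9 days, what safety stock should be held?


Formula: SS = z * sigma_d * sqrt(LT)
sqrt(LT) = sqrt(9) = 3.0
SS = 2.58 * 7.4 * 3.0
SS = 57.3 units

57.3 units


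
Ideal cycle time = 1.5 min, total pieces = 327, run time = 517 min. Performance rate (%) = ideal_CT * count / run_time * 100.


Formula: Performance = (Ideal CT * Total Count) / Run Time * 100
Ideal output time = 1.5 * 327 = 490.5 min
Performance = 490.5 / 517 * 100 = 94.9%

94.9%


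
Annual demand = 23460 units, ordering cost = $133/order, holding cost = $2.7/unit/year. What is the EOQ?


Formula: EOQ = sqrt(2 * D * S / H)
Numerator: 2 * 23460 * 133 = 6240360
2DS/H = 6240360 / 2.7 = 2311244.4
EOQ = sqrt(2311244.4) = 1520.3 units

1520.3 units


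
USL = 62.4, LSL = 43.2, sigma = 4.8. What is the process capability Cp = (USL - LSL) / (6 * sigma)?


Cp = (62.4 - 43.2) / (6 * 4.8)

0.67


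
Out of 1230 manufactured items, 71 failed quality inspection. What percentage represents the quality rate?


Formula: Quality Rate = Good Pieces / Total Pieces * 100
Good pieces = 1230 - 71 = 1159
QR = 1159 / 1230 * 100 = 94.2%

94.2%


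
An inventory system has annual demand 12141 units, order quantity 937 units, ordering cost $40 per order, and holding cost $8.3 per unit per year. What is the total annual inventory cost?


TC = 12141/937 * 40 + 937/2 * 8.3

$4406.84


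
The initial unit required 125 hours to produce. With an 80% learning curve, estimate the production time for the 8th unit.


Formula: T_n = T_1 * (learning_rate)^(log2(n)) where learning_rate = rate/100
Doublings = log2(8) = 3
T_n = 125 * 0.8^3
T_n = 125 * 0.512 = 64.0 hours

64.0 hours


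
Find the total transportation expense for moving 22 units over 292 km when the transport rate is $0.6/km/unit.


TC = dist * cost * units = 292 * 0.6 * 22 = $3854.40

$3854.40


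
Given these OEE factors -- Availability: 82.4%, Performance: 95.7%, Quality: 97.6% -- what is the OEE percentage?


Formula: OEE = Availability * Performance * Quality / 10000
A * P = 82.4% * 95.7% / 100 = 78.86%
OEE = 78.86% * 97.6% / 100 = 77.0%

77.0%


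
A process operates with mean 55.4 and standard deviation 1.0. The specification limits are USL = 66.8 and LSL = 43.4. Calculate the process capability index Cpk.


Cpu = (66.8 - 55.4) / (3 * 1.0) = 3.8
Cpl = (55.4 - 43.4) / (3 * 1.0) = 4.0
Cpk = min(3.8, 4.0) = 3.8

3.8


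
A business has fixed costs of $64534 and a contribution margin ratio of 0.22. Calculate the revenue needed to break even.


Formula: BER = Fixed Costs / Contribution Margin Ratio
BER = $64534 / 0.22
BER = $293336.36 (to the nearest cent)

$293336.36


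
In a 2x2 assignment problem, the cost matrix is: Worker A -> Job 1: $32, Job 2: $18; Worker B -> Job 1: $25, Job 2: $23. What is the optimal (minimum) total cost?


Option 1: A->1 + B->2 = $32 + $23 = $55
Option 2: A->2 + B->1 = $18 + $25 = $43
Min cost = min($55, $43) = $43

$43


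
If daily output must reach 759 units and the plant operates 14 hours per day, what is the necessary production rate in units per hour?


Formula: Production Rate = Daily Demand / Available Hours
Rate = 759 units/day / 14 hours/day
Rate = 54.2 units/hour

54.2 units/hour


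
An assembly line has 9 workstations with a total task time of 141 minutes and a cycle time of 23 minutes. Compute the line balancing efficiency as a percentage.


Formula: Efficiency = Sum of Task Times / (N_stations * CT) * 100
Total station capacity = 9 stations * 23 min = 207 min
Efficiency = 141 / 207 * 100 = 68.1%

68.1%


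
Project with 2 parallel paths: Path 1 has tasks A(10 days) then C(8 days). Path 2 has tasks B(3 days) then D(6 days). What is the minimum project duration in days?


Path 1 = 10 + 8 = 18 days
Path 2 = 3 + 6 = 9 days
Duration = max(18, 9) = 18 days

18 days


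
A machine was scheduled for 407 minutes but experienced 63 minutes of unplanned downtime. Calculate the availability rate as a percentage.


Formula: Availability = (Planned Time - Downtime) / Planned Time * 100
Uptime = 407 - 63 = 344 min
Availability = 344 / 407 * 100 = 84.5%

84.5%


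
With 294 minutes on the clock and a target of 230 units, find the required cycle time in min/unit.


Formula: CT = Available Time / Number of Units
CT = 294 min / 230 units
CT = 1.28 min/unit

1.28 min/unit


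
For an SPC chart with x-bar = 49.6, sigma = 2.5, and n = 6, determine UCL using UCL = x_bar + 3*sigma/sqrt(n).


UCL = 49.6 + 3 * 2.5 / sqrt(6)

52.66


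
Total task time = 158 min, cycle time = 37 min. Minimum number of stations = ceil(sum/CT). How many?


Formula: N_min = ceil(Sum of Task Times / Cycle Time)
N_min = ceil(158 min / 37 min) = ceil(4.2703)
N_min = 5 stations

5


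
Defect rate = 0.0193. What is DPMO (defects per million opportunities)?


DPMO = defect_rate * 1000000 = 0.0193 * 1000000

19300


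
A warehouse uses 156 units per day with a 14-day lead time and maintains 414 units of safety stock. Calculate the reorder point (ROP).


Formula: ROP = (Daily Demand * Lead Time) + Safety Stock
Demand during lead time = 156 * 14 = 2184 units
ROP = 2184 + 414 = 2598 units

2598 units


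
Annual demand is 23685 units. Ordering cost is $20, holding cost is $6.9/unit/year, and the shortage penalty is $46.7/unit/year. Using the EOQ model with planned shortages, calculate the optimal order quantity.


Formula: EOQ* = sqrt(2DS/H) * sqrt((H+P)/P)
Base EOQ = sqrt(2*23685*20/6.9) = 370.55 units
Correction = sqrt((6.9+46.7)/46.7) = 1.07133
EOQ* = 370.55 * 1.07133 = 397.0 units

397.0 units


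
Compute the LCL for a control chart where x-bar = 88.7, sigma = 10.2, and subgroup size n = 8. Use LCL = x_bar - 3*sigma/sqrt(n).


LCL = 88.7 - 3 * 10.2 / sqrt(8)

77.88


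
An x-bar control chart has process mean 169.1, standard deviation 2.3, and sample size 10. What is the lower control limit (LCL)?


LCL = 169.1 - 3 * 2.3 / sqrt(10)

166.92


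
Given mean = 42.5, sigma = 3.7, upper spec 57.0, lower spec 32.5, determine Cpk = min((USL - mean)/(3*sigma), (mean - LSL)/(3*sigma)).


Cpu = (57.0 - 42.5) / (3 * 3.7) = 1.31
Cpl = (42.5 - 32.5) / (3 * 3.7) = 0.9
Cpk = min(1.31, 0.9) = 0.9

0.9


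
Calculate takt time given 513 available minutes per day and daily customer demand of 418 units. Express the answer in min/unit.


Formula: Takt Time = Available Production Time / Customer Demand
Takt = 513 min/day / 418 units/day
Takt = 1.23 min/unit

1.23 min/unit


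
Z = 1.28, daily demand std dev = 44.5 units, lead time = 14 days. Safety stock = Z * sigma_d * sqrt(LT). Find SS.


Formula: SS = z * sigma_d * sqrt(LT)
sqrt(LT) = sqrt(14) = 3.7417
SS = 1.28 * 44.5 * 3.7417
SS = 213.1 units

213.1 units


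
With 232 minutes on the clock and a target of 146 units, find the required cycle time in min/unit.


Formula: CT = Available Time / Number of Units
CT = 232 min / 146 units
CT = 1.59 min/unit

1.59 min/unit


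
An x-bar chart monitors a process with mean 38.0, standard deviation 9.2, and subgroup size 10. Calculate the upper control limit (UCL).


UCL = 38.0 + 3 * 9.2 / sqrt(10)

46.73


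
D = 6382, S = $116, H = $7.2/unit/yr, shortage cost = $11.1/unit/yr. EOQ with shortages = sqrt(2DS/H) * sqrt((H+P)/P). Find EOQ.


Formula: EOQ* = sqrt(2DS/H) * sqrt((H+P)/P)
Base EOQ = sqrt(2*6382*116/7.2) = 453.48 units
Correction = sqrt((7.2+11.1)/11.1) = 1.284
EOQ* = 453.48 * 1.284 = 582.3 units

582.3 units


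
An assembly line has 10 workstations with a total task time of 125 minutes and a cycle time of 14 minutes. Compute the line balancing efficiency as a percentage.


Formula: Efficiency = Sum of Task Times / (N_stations * CT) * 100
Total station capacity = 10 stations * 14 min = 140 min
Efficiency = 125 / 140 * 100 = 89.3%

89.3%


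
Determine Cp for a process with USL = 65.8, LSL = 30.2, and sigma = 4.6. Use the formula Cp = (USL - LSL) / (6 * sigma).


Cp = (65.8 - 30.2) / (6 * 4.6)

1.29


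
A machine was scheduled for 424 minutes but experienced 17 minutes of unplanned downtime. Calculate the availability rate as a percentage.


Formula: Availability = (Planned Time - Downtime) / Planned Time * 100
Uptime = 424 - 17 = 407 min
Availability = 407 / 424 * 100 = 96.0%

96.0%


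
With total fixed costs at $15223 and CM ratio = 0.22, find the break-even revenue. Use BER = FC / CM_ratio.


Formula: BER = Fixed Costs / Contribution Margin Ratio
BER = $15223 / 0.22
BER = $69195.45 (to the nearest cent)

$69195.45


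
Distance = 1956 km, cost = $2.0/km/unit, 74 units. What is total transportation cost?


TC = dist * cost * units = 1956 * 2.0 * 74 = $289488.00

$289488.00


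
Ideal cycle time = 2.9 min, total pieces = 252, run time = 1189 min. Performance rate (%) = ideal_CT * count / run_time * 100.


Formula: Performance = (Ideal CT * Total Count) / Run Time * 100
Ideal output time = 2.9 * 252 = 730.8 min
Performance = 730.8 / 1189 * 100 = 61.5%

61.5%


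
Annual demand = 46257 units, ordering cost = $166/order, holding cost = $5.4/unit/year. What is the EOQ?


Formula: EOQ = sqrt(2 * D * S / H)
Numerator: 2 * 46257 * 166 = 15357324
2DS/H = 15357324 / 5.4 = 2843948.9
EOQ = sqrt(2843948.9) = 1686.4 units

1686.4 units


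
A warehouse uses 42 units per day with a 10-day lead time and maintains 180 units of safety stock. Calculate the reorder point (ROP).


Formula: ROP = (Daily Demand * Lead Time) + Safety Stock
Demand during lead time = 42 * 10 = 420 units
ROP = 420 + 180 = 600 units

600 units


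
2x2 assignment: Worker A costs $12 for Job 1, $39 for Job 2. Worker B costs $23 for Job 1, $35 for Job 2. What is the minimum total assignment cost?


Option 1: A->1 + B->2 = $12 + $35 = $47
Option 2: A->2 + B->1 = $39 + $23 = $62
Min cost = min($47, $62) = $47

$47


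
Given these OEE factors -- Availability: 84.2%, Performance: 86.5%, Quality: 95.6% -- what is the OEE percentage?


Formula: OEE = Availability * Performance * Quality / 10000
A * P = 84.2% * 86.5% / 100 = 72.83%
OEE = 72.83% * 95.6% / 100 = 69.6%

69.6%


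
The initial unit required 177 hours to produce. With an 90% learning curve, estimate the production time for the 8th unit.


Formula: T_n = T_1 * (learning_rate)^(log2(n)) where learning_rate = rate/100
Doublings = log2(8) = 3
T_n = 177 * 0.9^3
T_n = 177 * 0.729 = 129.0 hours

129.0 hours


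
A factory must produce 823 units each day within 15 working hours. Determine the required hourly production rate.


Formula: Production Rate = Daily Demand / Available Hours
Rate = 823 units/day / 15 hours/day
Rate = 54.9 units/hour

54.9 units/hour


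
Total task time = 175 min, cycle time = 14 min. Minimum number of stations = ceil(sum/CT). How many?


Formula: N_min = ceil(Sum of Task Times / Cycle Time)
N_min = ceil(175 min / 14 min) = ceil(12.5)
N_min = 13 stations

13


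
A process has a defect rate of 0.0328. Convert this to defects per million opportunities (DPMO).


DPMO = defect_rate * 1000000 = 0.0328 * 1000000

32800


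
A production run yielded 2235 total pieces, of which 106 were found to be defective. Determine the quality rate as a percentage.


Formula: Quality Rate = Good Pieces / Total Pieces * 100
Good pieces = 2235 - 106 = 2129
QR = 2129 / 2235 * 100 = 95.3%

95.3%


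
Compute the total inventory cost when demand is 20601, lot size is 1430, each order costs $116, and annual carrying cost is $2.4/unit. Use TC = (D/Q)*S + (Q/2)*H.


TC = 20601/1430 * 116 + 1430/2 * 2.4

$3387.13


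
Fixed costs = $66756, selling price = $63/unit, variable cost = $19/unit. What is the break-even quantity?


Formula: BEQ = Fixed Costs / (Price - Variable Cost)
Contribution margin = $63 - $19 = $44/unit
BEQ = ceil($66756 / $44/unit) = ceil(1517.18) = 1518 units

1518 units


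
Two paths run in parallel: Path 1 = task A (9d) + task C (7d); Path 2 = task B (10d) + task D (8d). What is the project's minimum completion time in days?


Path 1 = 9 + 7 = 16 days
Path 2 = 10 + 8 = 18 days
Duration = max(16, 18) = 18 days

18 days


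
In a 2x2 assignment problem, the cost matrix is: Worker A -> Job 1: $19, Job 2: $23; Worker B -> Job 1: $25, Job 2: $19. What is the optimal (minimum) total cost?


Option 1: A->1 + B->2 = $19 + $19 = $38
Option 2: A->2 + B->1 = $23 + $25 = $48
Min cost = min($38, $48) = $38

$38


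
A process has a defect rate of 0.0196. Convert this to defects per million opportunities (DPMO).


DPMO = defect_rate * 1000000 = 0.0196 * 1000000

19600


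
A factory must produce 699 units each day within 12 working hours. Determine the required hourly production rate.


Formula: Production Rate = Daily Demand / Available Hours
Rate = 699 units/day / 12 hours/day
Rate = 58.3 units/hour

58.3 units/hour


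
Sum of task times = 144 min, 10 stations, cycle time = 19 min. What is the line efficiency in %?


Formula: Efficiency = Sum of Task Times / (N_stations * CT) * 100
Total station capacity = 10 stations * 19 min = 190 min
Efficiency = 144 / 190 * 100 = 75.8%

75.8%


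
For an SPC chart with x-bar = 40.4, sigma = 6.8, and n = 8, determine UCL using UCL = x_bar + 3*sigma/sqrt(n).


UCL = 40.4 + 3 * 6.8 / sqrt(8)

47.61


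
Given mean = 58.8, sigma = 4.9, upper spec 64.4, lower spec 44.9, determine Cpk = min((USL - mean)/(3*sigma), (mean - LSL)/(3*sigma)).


Cpu = (64.4 - 58.8) / (3 * 4.9) = 0.38
Cpl = (58.8 - 44.9) / (3 * 4.9) = 0.95
Cpk = min(0.38, 0.95) = 0.38

0.38


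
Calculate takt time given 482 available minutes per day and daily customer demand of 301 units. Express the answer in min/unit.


Formula: Takt Time = Available Production Time / Customer Demand
Takt = 482 min/day / 301 units/day
Takt = 1.6 min/unit

1.6 min/unit


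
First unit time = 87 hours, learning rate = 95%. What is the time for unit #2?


Formula: T_n = T_1 * (learning_rate)^(log2(n)) where learning_rate = rate/100
Doublings = log2(2) = 1
T_n = 87 * 0.95^1
T_n = 87 * 0.95 = 82.7 hours

82.7 hours


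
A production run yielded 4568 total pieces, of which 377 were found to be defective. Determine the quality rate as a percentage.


Formula: Quality Rate = Good Pieces / Total Pieces * 100
Good pieces = 4568 - 377 = 4191
QR = 4191 / 4568 * 100 = 91.7%

91.7%


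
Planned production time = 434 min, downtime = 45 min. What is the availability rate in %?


Formula: Availability = (Planned Time - Downtime) / Planned Time * 100
Uptime = 434 - 45 = 389 min
Availability = 389 / 434 * 100 = 89.6%

89.6%


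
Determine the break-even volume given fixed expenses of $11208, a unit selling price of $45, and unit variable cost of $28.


Formula: BEQ = Fixed Costs / (Price - Variable Cost)
Contribution margin = $45 - $28 = $17/unit
BEQ = ceil($11208 / $17/unit) = ceil(659.29) = 660 units

660 units


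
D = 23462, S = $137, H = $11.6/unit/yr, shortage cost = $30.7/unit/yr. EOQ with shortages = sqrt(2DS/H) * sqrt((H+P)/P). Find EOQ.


Formula: EOQ* = sqrt(2DS/H) * sqrt((H+P)/P)
Base EOQ = sqrt(2*23462*137/11.6) = 744.44 units
Correction = sqrt((11.6+30.7)/30.7) = 1.17382
EOQ* = 744.44 * 1.17382 = 873.8 units

873.8 units


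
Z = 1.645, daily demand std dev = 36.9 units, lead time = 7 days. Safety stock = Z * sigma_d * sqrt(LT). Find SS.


Formula: SS = z * sigma_d * sqrt(LT)
sqrt(LT) = sqrt(7) = 2.6458
SS = 1.645 * 36.9 * 2.6458
SS = 160.6 units

160.6 units


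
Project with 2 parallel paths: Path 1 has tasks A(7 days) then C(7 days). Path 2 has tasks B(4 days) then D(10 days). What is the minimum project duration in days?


Path 1 = 7 + 7 = 14 days
Path 2 = 4 + 10 = 14 days
Duration = max(14, 14) = 14 days

14 days


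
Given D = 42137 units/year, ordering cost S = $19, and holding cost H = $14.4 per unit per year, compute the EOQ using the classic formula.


Formula: EOQ = sqrt(2 * D * S / H)
Numerator: 2 * 42137 * 19 = 1601206
2DS/H = 1601206 / 14.4 = 111194.9
EOQ = sqrt(111194.9) = 333.5 units

333.5 units


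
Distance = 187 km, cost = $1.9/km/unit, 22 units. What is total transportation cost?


TC = dist * cost * units = 187 * 1.9 * 22 = $7816.60

$7816.60


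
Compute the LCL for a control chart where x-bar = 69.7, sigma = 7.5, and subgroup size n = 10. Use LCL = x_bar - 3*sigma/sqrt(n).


LCL = 69.7 - 3 * 7.5 / sqrt(10)

62.58


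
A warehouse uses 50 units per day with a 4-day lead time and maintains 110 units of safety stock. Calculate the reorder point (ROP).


Formula: ROP = (Daily Demand * Lead Time) + Safety Stock
Demand during lead time = 50 * 4 = 200 units
ROP = 200 + 110 = 310 units

310 units


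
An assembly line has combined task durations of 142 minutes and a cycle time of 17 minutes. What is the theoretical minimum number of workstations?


Formula: N_min = ceil(Sum of Task Times / Cycle Time)
N_min = ceil(142 min / 17 min) = ceil(8.3529)
N_min = 9 stations

9


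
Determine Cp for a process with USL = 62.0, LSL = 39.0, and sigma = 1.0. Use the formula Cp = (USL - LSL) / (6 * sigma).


Cp = (62.0 - 39.0) / (6 * 1.0)

3.83


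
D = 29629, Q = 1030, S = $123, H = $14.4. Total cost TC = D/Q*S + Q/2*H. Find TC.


TC = 29629/1030 * 123 + 1030/2 * 14.4

$10954.22


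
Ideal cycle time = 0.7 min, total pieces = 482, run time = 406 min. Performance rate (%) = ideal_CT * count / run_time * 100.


Formula: Performance = (Ideal CT * Total Count) / Run Time * 100
Ideal output time = 0.7 * 482 = 337.4 min
Performance = 337.4 / 406 * 100 = 83.1%

83.1%


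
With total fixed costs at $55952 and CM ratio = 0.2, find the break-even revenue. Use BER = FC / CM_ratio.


Formula: BER = Fixed Costs / Contribution Margin Ratio
BER = $55952 / 0.2
BER = $279760.00 (to the nearest cent)

$279760.00


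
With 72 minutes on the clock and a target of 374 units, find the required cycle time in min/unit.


Formula: CT = Available Time / Number of Units
CT = 72 min / 374 units
CT = 0.19 min/unit

0.19 min/unit


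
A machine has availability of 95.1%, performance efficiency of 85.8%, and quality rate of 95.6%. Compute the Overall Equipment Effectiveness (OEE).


Formula: OEE = Availability * Performance * Quality / 10000
A * P = 95.1% * 85.8% / 100 = 81.6%
OEE = 81.6% * 95.6% / 100 = 78.0%

78.0%


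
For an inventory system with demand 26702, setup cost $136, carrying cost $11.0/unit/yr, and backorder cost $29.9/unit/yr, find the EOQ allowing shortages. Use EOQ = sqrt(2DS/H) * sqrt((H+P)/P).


Formula: EOQ* = sqrt(2DS/H) * sqrt((H+P)/P)
Base EOQ = sqrt(2*26702*136/11.0) = 812.57 units
Correction = sqrt((11.0+29.9)/29.9) = 1.16957
EOQ* = 812.57 * 1.16957 = 950.4 units

950.4 units


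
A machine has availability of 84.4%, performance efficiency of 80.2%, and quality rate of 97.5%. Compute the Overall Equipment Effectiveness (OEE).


Formula: OEE = Availability * Performance * Quality / 10000
A * P = 84.4% * 80.2% / 100 = 67.69%
OEE = 67.69% * 97.5% / 100 = 66.0%

66.0%


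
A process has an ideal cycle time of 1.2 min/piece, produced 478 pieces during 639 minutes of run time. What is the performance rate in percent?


Formula: Performance = (Ideal CT * Total Count) / Run Time * 100
Ideal output time = 1.2 * 478 = 573.6 min
Performance = 573.6 / 639 * 100 = 89.8%

89.8%


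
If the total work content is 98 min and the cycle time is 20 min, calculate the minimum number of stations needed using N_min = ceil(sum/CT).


Formula: N_min = ceil(Sum of Task Times / Cycle Time)
N_min = ceil(98 min / 20 min) = ceil(4.9)
N_min = 5 stations

5


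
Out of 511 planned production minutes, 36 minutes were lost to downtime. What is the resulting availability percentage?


Formula: Availability = (Planned Time - Downtime) / Planned Time * 100
Uptime = 511 - 36 = 475 min
Availability = 475 / 511 * 100 = 93.0%

93.0%


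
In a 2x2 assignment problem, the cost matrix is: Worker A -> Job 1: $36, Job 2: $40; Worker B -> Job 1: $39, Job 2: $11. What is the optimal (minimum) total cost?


Option 1: A->1 + B->2 = $36 + $11 = $47
Option 2: A->2 + B->1 = $40 + $39 = $79
Min cost = min($47, $79) = $47

$47


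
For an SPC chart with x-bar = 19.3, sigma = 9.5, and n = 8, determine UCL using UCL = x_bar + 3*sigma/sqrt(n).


UCL = 19.3 + 3 * 9.5 / sqrt(8)

29.38


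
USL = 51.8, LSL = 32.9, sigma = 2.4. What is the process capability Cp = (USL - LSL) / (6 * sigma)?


Cp = (51.8 - 32.9) / (6 * 2.4)

1.31


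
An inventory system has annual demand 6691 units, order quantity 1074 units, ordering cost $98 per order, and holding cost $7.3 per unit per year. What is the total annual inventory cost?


TC = 6691/1074 * 98 + 1074/2 * 7.3

$4530.64


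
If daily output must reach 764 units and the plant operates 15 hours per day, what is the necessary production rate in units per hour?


Formula: Production Rate = Daily Demand / Available Hours
Rate = 764 units/day / 15 hours/day
Rate = 50.9 units/hour

50.9 units/hour


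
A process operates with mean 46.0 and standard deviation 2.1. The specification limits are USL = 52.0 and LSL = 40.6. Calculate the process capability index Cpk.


Cpu = (52.0 - 46.0) / (3 * 2.1) = 0.95
Cpl = (46.0 - 40.6) / (3 * 2.1) = 0.86
Cpk = min(0.95, 0.86) = 0.86

0.86


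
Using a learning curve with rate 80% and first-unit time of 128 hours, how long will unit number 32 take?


Formula: T_n = T_1 * (learning_rate)^(log2(n)) where learning_rate = rate/100
Doublings = log2(32) = 5
T_n = 128 * 0.8^5
T_n = 128 * 0.3277 = 41.9 hours

41.9 hours


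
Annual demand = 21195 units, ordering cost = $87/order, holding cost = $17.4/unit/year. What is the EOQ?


Formula: EOQ = sqrt(2 * D * S / H)
Numerator: 2 * 21195 * 87 = 3687930
2DS/H = 3687930 / 17.4 = 211950.0
EOQ = sqrt(211950.0) = 460.4 units

460.4 units


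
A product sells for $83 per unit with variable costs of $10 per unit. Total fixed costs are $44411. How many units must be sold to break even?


Formula: BEQ = Fixed Costs / (Price - Variable Cost)
Contribution margin = $83 - $10 = $73/unit
BEQ = ceil($44411 / $73/unit) = ceil(608.37) = 609 units

609 units


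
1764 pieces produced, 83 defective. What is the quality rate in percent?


Formula: Quality Rate = Good Pieces / Total Pieces * 100
Good pieces = 1764 - 83 = 1681
QR = 1681 / 1764 * 100 = 95.3%

95.3%


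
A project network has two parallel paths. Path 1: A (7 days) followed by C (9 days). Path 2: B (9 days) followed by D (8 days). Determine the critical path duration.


Path 1 = 7 + 9 = 16 days
Path 2 = 9 + 8 = 17 days
Duration = max(16, 17) = 17 days

17 days


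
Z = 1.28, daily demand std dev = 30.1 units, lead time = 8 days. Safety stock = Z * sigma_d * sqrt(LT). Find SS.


Formula: SS = z * sigma_d * sqrt(LT)
sqrt(LT) = sqrt(8) = 2.8284
SS = 1.28 * 30.1 * 2.8284
SS = 109.0 units

109.0 units


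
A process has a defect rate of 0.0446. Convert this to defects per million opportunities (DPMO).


DPMO = defect_rate * 1000000 = 0.0446 * 1000000

44600


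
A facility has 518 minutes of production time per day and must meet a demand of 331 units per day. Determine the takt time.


Formula: Takt Time = Available Production Time / Customer Demand
Takt = 518 min/day / 331 units/day
Takt = 1.56 min/unit

1.56 min/unit


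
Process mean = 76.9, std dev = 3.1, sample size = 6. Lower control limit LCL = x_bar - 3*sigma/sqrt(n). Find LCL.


LCL = 76.9 - 3 * 3.1 / sqrt(6)

73.1


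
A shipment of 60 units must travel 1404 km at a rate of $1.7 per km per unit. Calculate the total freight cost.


TC = dist * cost * units = 1404 * 1.7 * 60 = $143208.00

$143208.00


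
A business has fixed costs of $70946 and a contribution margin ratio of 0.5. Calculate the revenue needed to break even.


Formula: BER = Fixed Costs / Contribution Margin Ratio
BER = $70946 / 0.5
BER = $141892.00 (to the nearest cent)

$141892.00


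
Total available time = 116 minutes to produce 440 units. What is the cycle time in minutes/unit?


Formula: CT = Available Time / Number of Units
CT = 116 min / 440 units
CT = 0.26 min/unit

0.26 min/unit


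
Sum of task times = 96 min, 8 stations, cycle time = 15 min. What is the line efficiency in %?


Formula: Efficiency = Sum of Task Times / (N_stations * CT) * 100
Total station capacity = 8 stations * 15 min = 120 min
Efficiency = 96 / 120 * 100 = 80.0%

80.0%


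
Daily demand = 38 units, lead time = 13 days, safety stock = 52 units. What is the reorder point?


Formula: ROP = (Daily Demand * Lead Time) + Safety Stock
Demand during lead time = 38 * 13 = 494 units
ROP = 494 + 52 = 546 units

546 units


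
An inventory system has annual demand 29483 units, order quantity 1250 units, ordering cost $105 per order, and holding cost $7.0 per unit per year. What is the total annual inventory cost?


TC = 29483/1250 * 105 + 1250/2 * 7.0

$6851.57


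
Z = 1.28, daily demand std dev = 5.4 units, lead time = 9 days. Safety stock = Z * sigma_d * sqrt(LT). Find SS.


Formula: SS = z * sigma_d * sqrt(LT)
sqrt(LT) = sqrt(9) = 3.0
SS = 1.28 * 5.4 * 3.0
SS = 20.7 units

20.7 units


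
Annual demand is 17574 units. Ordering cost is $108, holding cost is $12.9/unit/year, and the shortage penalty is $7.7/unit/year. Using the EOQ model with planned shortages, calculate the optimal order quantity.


Formula: EOQ* = sqrt(2DS/H) * sqrt((H+P)/P)
Base EOQ = sqrt(2*17574*108/12.9) = 542.46 units
Correction = sqrt((12.9+7.7)/7.7) = 1.63564
EOQ* = 542.46 * 1.63564 = 887.3 units

887.3 units


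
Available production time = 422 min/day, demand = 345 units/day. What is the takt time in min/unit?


Formula: Takt Time = Available Production Time / Customer Demand
Takt = 422 min/day / 345 units/day
Takt = 1.22 min/unit

1.22 min/unit


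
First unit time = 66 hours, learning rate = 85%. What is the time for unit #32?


Formula: T_n = T_1 * (learning_rate)^(log2(n)) where learning_rate = rate/100
Doublings = log2(32) = 5
T_n = 66 * 0.85^5
T_n = 66 * 0.4437 = 29.3 hours

29.3 hours


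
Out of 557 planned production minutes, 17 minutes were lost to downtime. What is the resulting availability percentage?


Formula: Availability = (Planned Time - Downtime) / Planned Time * 100
Uptime = 557 - 17 = 540 min
Availability = 540 / 557 * 100 = 96.9%

96.9%


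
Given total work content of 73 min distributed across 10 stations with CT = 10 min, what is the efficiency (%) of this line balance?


Formula: Efficiency = Sum of Task Times / (N_stations * CT) * 100
Total station capacity = 10 stations * 10 min = 100 min
Efficiency = 73 / 100 * 100 = 73.0%

73.0%


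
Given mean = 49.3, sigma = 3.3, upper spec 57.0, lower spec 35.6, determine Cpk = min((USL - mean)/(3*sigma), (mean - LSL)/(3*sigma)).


Cpu = (57.0 - 49.3) / (3 * 3.3) = 0.78
Cpl = (49.3 - 35.6) / (3 * 3.3) = 1.38
Cpk = min(0.78, 1.38) = 0.78

0.78


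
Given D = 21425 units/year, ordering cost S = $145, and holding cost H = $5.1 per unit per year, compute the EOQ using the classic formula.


Formula: EOQ = sqrt(2 * D * S / H)
Numerator: 2 * 21425 * 145 = 6213250
2DS/H = 6213250 / 5.1 = 1218284.3
EOQ = sqrt(1218284.3) = 1103.8 units

1103.8 units


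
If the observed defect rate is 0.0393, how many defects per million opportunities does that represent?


DPMO = defect_rate * 1000000 = 0.0393 * 1000000

39300


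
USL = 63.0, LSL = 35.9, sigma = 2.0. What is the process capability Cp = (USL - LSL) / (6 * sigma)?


Cp = (63.0 - 35.9) / (6 * 2.0)

2.26


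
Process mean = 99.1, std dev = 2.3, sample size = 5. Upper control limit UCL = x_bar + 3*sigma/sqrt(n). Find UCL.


UCL = 99.1 + 3 * 2.3 / sqrt(5)

102.19


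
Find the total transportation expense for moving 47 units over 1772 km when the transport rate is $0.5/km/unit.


TC = dist * cost * units = 1772 * 0.5 * 47 = $41642.00

$41642.00


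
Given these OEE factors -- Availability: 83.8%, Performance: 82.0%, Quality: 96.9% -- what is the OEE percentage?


Formula: OEE = Availability * Performance * Quality / 10000
A * P = 83.8% * 82.0% / 100 = 68.72%
OEE = 68.72% * 96.9% / 100 = 66.6%

66.6%


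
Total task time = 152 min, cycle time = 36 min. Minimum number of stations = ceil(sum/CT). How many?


Formula: N_min = ceil(Sum of Task Times / Cycle Time)
N_min = ceil(152 min / 36 min) = ceil(4.2222)
N_min = 5 stations

5


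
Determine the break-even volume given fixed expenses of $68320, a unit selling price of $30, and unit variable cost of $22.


Formula: BEQ = Fixed Costs / (Price - Variable Cost)
Contribution margin = $30 - $22 = $8/unit
BEQ = ceil($68320 / $8/unit) = ceil(8540.0) = 8540 units

8540 units


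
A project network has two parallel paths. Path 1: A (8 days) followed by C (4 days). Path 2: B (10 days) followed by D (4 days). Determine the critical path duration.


Path 1 = 8 + 4 = 12 days
Path 2 = 10 + 4 = 14 days
Duration = max(12, 14) = 14 days

14 days


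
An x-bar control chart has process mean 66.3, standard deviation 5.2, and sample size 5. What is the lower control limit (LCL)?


LCL = 66.3 - 3 * 5.2 / sqrt(5)

59.32


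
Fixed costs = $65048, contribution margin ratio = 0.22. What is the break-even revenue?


Formula: BER = Fixed Costs / Contribution Margin Ratio
BER = $65048 / 0.22
BER = $295672.73 (to the nearest cent)

$295672.73


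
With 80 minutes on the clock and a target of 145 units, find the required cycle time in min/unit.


Formula: CT = Available Time / Number of Units
CT = 80 min / 145 units
CT = 0.55 min/unit

0.55 min/unit


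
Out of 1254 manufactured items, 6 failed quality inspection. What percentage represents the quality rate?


Formula: Quality Rate = Good Pieces / Total Pieces * 100
Good pieces = 1254 - 6 = 1248
QR = 1248 / 1254 * 100 = 99.5%

99.5%


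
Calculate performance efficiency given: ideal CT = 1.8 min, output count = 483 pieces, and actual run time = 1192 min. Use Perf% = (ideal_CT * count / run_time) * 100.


Formula: Performance = (Ideal CT * Total Count) / Run Time * 100
Ideal output time = 1.8 * 483 = 869.4 min
Performance = 869.4 / 1192 * 100 = 72.9%

72.9%


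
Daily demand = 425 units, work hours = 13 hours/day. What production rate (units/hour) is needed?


Formula: Production Rate = Daily Demand / Available Hours
Rate = 425 units/day / 13 hours/day
Rate = 32.7 units/hour

32.7 units/hour


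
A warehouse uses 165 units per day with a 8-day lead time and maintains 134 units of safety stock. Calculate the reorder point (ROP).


Formula: ROP = (Daily Demand * Lead Time) + Safety Stock
Demand during lead time = 165 * 8 = 1320 units
ROP = 1320 + 134 = 1454 units

1454 units


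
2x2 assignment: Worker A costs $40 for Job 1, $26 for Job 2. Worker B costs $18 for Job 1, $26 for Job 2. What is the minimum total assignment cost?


Option 1: A->1 + B->2 = $40 + $26 = $66
Option 2: A->2 + B->1 = $26 + $18 = $44
Min cost = min($66, $44) = $44

$44


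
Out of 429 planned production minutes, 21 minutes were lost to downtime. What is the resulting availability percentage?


Formula: Availability = (Planned Time - Downtime) / Planned Time * 100
Uptime = 429 - 21 = 408 min
Availability = 408 / 429 * 100 = 95.1%

95.1%


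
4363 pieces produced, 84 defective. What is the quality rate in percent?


Formula: Quality Rate = Good Pieces / Total Pieces * 100
Good pieces = 4363 - 84 = 4279
QR = 4279 / 4363 * 100 = 98.1%

98.1%


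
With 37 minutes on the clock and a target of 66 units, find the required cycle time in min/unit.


Formula: CT = Available Time / Number of Units
CT = 37 min / 66 units
CT = 0.56 min/unit

0.56 min/unit


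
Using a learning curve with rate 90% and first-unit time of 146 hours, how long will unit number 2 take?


Formula: T_n = T_1 * (learning_rate)^(log2(n)) where learning_rate = rate/100
Doublings = log2(2) = 1
T_n = 146 * 0.9^1
T_n = 146 * 0.9 = 131.4 hours

131.4 hours


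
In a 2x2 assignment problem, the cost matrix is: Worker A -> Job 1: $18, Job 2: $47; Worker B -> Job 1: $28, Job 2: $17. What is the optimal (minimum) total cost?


Option 1: A->1 + B->2 = $18 + $17 = $35
Option 2: A->2 + B->1 = $47 + $28 = $75
Min cost = min($35, $75) = $35

$35


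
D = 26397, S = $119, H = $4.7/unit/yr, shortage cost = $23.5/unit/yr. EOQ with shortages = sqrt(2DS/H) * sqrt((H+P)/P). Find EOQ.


Formula: EOQ* = sqrt(2DS/H) * sqrt((H+P)/P)
Base EOQ = sqrt(2*26397*119/4.7) = 1156.16 units
Correction = sqrt((4.7+23.5)/23.5) = 1.09545
EOQ* = 1156.16 * 1.09545 = 1266.5 units

1266.5 units


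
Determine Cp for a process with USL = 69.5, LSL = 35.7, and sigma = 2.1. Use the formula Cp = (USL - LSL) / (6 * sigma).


Cp = (69.5 - 35.7) / (6 * 2.1)

2.68


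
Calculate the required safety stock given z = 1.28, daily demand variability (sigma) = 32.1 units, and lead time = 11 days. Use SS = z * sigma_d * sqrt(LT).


Formula: SS = z * sigma_d * sqrt(LT)
sqrt(LT) = sqrt(11) = 3.3166
SS = 1.28 * 32.1 * 3.3166
SS = 136.3 units

136.3 units


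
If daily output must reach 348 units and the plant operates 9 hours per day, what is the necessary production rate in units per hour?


Formula: Production Rate = Daily Demand / Available Hours
Rate = 348 units/day / 9 hours/day
Rate = 38.7 units/hour

38.7 units/hour


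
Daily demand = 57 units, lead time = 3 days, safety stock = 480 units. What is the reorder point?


Formula: ROP = (Daily Demand * Lead Time) + Safety Stock
Demand during lead time = 57 * 3 = 171 units
ROP = 171 + 480 = 651 units

651 units


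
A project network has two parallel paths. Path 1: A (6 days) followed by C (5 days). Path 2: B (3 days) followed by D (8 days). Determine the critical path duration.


Path 1 = 6 + 5 = 11 days
Path 2 = 3 + 8 = 11 days
Duration = max(11, 11) = 11 days

11 days


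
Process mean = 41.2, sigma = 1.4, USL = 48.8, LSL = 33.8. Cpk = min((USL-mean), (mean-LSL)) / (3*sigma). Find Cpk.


Cpu = (48.8 - 41.2) / (3 * 1.4) = 1.81
Cpl = (41.2 - 33.8) / (3 * 1.4) = 1.76
Cpk = min(1.81, 1.76) = 1.76

1.76


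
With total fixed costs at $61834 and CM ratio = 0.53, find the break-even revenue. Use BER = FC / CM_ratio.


Formula: BER = Fixed Costs / Contribution Margin Ratio
BER = $61834 / 0.53
BER = $116667.92 (to the nearest cent)

$116667.92


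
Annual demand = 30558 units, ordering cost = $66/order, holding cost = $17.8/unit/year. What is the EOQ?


Formula: EOQ = sqrt(2 * D * S / H)
Numerator: 2 * 30558 * 66 = 4033656
2DS/H = 4033656 / 17.8 = 226609.9
EOQ = sqrt(226609.9) = 476.0 units

476.0 units


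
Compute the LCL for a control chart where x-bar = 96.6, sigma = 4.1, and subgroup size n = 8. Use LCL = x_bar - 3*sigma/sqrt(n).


LCL = 96.6 - 3 * 4.1 / sqrt(8)

92.25


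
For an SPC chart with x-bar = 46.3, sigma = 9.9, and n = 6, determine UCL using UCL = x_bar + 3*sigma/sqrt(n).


UCL = 46.3 + 3 * 9.9 / sqrt(6)

58.42


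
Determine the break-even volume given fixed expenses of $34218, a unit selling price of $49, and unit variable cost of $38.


Formula: BEQ = Fixed Costs / (Price - Variable Cost)
Contribution margin = $49 - $38 = $11/unit
BEQ = ceil($34218 / $11/unit) = ceil(3110.73) = 3111 units

3111 units


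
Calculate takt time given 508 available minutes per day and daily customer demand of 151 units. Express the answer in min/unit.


Formula: Takt Time = Available Production Time / Customer Demand
Takt = 508 min/day / 151 units/day
Takt = 3.36 min/unit

3.36 min/unit


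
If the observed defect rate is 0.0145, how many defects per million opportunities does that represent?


DPMO = defect_rate * 1000000 = 0.0145 * 1000000

14500


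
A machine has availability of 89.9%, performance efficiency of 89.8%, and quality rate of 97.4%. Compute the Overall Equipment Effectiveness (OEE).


Formula: OEE = Availability * Performance * Quality / 10000
A * P = 89.9% * 89.8% / 100 = 80.73%
OEE = 80.73% * 97.4% / 100 = 78.6%

78.6%


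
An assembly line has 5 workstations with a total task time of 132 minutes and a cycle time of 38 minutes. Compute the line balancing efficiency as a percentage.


Formula: Efficiency = Sum of Task Times / (N_stations * CT) * 100
Total station capacity = 5 stations * 38 min = 190 min
Efficiency = 132 / 190 * 100 = 69.5%

69.5%


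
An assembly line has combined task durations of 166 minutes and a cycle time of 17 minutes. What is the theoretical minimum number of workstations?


Formula: N_min = ceil(Sum of Task Times / Cycle Time)
N_min = ceil(166 min / 17 min) = ceil(9.7647)
N_min = 10 stations

10


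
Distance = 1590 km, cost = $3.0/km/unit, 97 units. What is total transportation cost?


TC = dist * cost * units = 1590 * 3.0 * 97 = $462690.00

$462690.00


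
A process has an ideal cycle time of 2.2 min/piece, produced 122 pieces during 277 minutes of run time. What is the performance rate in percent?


Formula: Performance = (Ideal CT * Total Count) / Run Time * 100
Ideal output time = 2.2 * 122 = 268.4 min
Performance = 268.4 / 277 * 100 = 96.9%

96.9%
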